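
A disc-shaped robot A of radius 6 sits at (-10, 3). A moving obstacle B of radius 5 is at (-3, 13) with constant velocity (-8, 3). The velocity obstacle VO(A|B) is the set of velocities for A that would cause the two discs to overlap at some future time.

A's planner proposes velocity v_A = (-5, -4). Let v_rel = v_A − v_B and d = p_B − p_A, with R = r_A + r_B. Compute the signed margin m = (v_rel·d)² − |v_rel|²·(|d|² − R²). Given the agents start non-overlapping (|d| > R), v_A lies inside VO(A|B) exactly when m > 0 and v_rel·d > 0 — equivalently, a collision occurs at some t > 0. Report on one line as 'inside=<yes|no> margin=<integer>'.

d = (7, 10),  |d|² = 149;  R = 6+5 = 11,  c = 149−11² = 28
v_rel = (3, -7),  |v_rel|² = 58;  v_rel·d = (3)·(7) + (-7)·(10) = -49
58·t² + 98·t + 28 = 0  ⇒  m = (-49)² − 58·28 = 777
m = 777 > 0,  v_rel·d = -49 < 0  ⇒  outside

inside=no margin=777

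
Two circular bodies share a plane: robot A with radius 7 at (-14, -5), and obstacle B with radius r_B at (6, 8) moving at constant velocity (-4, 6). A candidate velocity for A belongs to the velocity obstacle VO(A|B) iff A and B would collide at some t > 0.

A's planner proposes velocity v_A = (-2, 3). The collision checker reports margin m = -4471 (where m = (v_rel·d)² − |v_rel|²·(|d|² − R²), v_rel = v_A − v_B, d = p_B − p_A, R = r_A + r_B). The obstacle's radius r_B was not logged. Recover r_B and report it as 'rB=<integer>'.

m = -4471
d = (20, 13);  v_rel = (2, -3),  |v_rel|² = 13
v_rel×d = (2)·(13) − (-3)·(20) = 86
since m = R²·13 − 86²:  R² = (7396 + -4471) / 13 = 225
R = √225 = 15  ⇒  r_B = 15 − 7 = 8

rB=8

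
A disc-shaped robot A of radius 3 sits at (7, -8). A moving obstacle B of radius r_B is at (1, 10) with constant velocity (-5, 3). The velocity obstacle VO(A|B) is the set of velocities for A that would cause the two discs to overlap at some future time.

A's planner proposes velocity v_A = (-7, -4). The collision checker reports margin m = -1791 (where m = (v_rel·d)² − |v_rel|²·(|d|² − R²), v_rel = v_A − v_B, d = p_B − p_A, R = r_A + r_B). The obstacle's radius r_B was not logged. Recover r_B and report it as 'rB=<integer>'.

m = -1791
d = (-6, 18);  v_rel = (-2, -7),  |v_rel|² = 53
v_rel×d = (-2)·(18) − (-7)·(-6) = -78
since m = R²·53 − (-78)²:  R² = (6084 + -1791) / 53 = 81
R = √81 = 9  ⇒  r_B = 9 − 3 = 6

rB=6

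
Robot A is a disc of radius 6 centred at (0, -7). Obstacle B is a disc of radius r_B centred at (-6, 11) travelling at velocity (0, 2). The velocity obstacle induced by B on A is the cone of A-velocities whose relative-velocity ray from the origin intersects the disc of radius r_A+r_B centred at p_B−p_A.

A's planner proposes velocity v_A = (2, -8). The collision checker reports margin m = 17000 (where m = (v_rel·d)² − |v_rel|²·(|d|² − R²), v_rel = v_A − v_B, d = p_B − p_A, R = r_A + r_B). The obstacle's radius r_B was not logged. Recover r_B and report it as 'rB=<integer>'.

m = 17000
d = (-6, 18);  v_rel = (2, -10),  |v_rel|² = 104
v_rel×d = (2)·(18) − (-10)·(-6) = -24
since m = R²·104 − (-24)²:  R² = (576 + 17000) / 104 = 169
R = √169 = 13  ⇒  r_B = 13 − 6 = 7

rB=7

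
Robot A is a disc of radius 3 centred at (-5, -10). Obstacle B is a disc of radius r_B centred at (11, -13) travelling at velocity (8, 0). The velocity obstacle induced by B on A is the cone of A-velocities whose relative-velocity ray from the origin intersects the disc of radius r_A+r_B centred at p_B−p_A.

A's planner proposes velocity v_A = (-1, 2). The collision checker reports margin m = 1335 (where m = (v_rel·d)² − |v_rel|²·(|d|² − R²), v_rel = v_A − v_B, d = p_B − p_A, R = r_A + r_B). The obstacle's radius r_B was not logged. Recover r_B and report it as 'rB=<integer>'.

m = 1335
d = (16, -3);  v_rel = (-9, 2),  |v_rel|² = 85
v_rel×d = (-9)·(-3) − (2)·(16) = -5
since m = R²·85 − (-5)²:  R² = (25 + 1335) / 85 = 16
R = √16 = 4  ⇒  r_B = 4 − 3 = 1

rB=1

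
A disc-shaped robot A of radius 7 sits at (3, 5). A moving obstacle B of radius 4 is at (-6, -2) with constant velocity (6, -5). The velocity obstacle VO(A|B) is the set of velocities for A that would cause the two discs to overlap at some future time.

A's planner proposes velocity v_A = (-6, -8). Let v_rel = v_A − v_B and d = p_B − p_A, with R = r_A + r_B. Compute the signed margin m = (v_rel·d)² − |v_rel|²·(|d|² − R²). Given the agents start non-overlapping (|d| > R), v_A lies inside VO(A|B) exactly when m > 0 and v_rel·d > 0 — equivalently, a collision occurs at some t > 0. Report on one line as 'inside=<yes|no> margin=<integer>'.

d = (-9, -7),  |d|² = 130;  R = 7+4 = 11,  c = 130−11² = 9
v_rel = (-12, -3),  |v_rel|² = 153;  v_rel·d = (-12)·(-9) + (-3)·(-7) = 129
153·t² − 258·t + 9 = 0  ⇒  m = 129² − 153·9 = 15264
m = 15264 > 0,  v_rel·d = 129 > 0  ⇒  inside

inside=yes margin=15264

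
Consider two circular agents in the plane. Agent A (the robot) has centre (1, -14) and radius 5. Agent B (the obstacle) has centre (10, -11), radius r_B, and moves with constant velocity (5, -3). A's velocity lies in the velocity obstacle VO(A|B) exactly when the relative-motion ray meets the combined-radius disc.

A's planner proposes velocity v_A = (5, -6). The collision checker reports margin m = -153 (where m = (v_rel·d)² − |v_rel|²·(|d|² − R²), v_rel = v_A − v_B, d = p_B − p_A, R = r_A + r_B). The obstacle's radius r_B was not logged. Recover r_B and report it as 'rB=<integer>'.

m = -153
d = (9, 3);  v_rel = (0, -3),  |v_rel|² = 9
v_rel×d = (0)·(3) − (-3)·(9) = 27
since m = R²·9 − 27²:  R² = (729 + -153) / 9 = 64
R = √64 = 8  ⇒  r_B = 8 − 5 = 3

rB=3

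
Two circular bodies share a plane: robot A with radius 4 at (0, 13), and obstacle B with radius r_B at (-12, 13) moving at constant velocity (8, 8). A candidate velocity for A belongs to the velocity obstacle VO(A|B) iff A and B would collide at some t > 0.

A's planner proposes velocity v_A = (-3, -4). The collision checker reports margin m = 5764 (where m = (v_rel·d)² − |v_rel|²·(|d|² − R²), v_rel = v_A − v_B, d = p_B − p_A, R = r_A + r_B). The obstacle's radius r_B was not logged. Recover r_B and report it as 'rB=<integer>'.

m = 5764
d = (-12, 0);  v_rel = (-11, -12),  |v_rel|² = 265
v_rel×d = (-11)·(0) − (-12)·(-12) = -144
since m = R²·265 − (-144)²:  R² = (20736 + 5764) / 265 = 100
R = √100 = 10  ⇒  r_B = 10 − 4 = 6

rB=6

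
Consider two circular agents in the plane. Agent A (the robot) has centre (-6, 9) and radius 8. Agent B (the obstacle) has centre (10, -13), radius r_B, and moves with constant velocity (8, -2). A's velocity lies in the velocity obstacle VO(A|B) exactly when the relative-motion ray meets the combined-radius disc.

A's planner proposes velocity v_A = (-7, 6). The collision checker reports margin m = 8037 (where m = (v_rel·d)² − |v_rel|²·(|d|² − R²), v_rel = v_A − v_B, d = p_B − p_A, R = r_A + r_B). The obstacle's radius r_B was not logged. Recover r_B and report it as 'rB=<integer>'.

m = 8037
d = (16, -22);  v_rel = (-15, 8),  |v_rel|² = 289
v_rel×d = (-15)·(-22) − (8)·(16) = 202
since m = R²·289 − 202²:  R² = (40804 + 8037) / 289 = 169
R = √169 = 13  ⇒  r_B = 13 − 8 = 5

rB=5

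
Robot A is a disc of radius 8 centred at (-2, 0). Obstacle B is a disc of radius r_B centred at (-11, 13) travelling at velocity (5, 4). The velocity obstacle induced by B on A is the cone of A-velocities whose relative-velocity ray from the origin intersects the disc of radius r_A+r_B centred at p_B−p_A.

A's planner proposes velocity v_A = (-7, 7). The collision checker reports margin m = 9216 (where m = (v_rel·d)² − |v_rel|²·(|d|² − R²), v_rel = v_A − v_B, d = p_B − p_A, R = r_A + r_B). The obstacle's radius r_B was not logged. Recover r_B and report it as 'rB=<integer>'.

m = 9216
d = (-9, 13);  v_rel = (-12, 3),  |v_rel|² = 153
v_rel×d = (-12)·(13) − (3)·(-9) = -129
since m = R²·153 − (-129)²:  R² = (16641 + 9216) / 153 = 169
R = √169 = 13  ⇒  r_B = 13 − 8 = 5

rB=5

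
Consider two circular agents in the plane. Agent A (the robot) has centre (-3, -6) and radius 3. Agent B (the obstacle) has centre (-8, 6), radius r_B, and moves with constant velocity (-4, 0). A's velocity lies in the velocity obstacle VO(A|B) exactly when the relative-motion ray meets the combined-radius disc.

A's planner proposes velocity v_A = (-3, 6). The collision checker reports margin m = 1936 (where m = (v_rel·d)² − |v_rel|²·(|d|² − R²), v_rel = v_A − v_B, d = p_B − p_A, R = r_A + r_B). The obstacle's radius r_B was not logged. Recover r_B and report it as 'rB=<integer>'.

m = 1936
d = (-5, 12);  v_rel = (1, 6),  |v_rel|² = 37
v_rel×d = (1)·(12) − (6)·(-5) = 42
since m = R²·37 − 42²:  R² = (1764 + 1936) / 37 = 100
R = √100 = 10  ⇒  r_B = 10 − 3 = 7

rB=7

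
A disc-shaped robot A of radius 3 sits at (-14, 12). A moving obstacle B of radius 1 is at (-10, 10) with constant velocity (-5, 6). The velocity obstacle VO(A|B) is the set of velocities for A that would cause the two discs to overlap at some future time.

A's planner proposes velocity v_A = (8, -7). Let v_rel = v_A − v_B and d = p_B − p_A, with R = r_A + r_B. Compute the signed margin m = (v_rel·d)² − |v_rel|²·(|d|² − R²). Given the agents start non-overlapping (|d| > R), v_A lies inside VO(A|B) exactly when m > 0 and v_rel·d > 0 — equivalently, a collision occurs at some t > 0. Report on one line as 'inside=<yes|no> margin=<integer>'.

d = (4, -2),  |d|² = 20;  R = 3+1 = 4,  c = 20−4² = 4
v_rel = (13, -13),  |v_rel|² = 338;  v_rel·d = (13)·(4) + (-13)·(-2) = 78
338·t² − 156·t + 4 = 0  ⇒  m = 78² − 338·4 = 4732
m = 4732 > 0,  v_rel·d = 78 > 0  ⇒  inside

inside=yes margin=4732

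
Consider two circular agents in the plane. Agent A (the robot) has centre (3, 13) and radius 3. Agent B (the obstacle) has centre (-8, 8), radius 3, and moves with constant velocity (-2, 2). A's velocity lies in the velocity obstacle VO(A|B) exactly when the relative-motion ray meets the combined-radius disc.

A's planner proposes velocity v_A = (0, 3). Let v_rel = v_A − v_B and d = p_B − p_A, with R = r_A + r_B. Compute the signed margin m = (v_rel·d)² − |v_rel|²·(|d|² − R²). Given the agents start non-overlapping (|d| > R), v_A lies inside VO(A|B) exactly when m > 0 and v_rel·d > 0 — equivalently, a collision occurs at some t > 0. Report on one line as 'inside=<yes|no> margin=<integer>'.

d = (-11, -5),  |d|² = 146;  R = 3+3 = 6,  c = 146−6² = 110
v_rel = (2, 1),  |v_rel|² = 5;  v_rel·d = (2)·(-11) + (1)·(-5) = -27
5·t² + 54·t + 110 = 0  ⇒  m = (-27)² − 5·110 = 179
m = 179 > 0,  v_rel·d = -27 < 0  ⇒  outside

inside=no margin=179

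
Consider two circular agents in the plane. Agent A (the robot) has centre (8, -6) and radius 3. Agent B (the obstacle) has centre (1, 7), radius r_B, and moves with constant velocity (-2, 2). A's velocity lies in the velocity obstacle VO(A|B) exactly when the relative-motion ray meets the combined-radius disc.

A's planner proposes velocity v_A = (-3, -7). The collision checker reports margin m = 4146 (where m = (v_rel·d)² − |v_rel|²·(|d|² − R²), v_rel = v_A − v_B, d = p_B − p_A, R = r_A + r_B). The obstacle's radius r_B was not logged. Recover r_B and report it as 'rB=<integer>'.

m = 4146
d = (-7, 13);  v_rel = (-1, -9),  |v_rel|² = 82
v_rel×d = (-1)·(13) − (-9)·(-7) = -76
since m = R²·82 − (-76)²:  R² = (5776 + 4146) / 82 = 121
R = √121 = 11  ⇒  r_B = 11 − 3 = 8

rB=8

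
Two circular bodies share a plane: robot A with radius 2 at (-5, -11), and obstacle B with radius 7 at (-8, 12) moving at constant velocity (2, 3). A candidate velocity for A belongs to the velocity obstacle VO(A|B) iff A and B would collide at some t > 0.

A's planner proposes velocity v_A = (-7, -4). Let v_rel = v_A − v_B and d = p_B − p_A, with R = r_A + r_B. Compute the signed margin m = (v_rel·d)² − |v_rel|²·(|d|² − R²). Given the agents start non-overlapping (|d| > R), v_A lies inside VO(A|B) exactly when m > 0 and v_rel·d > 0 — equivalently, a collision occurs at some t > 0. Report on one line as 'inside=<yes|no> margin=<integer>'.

d = (-3, 23),  |d|² = 538;  R = 2+7 = 9,  c = 538−9² = 457
v_rel = (-9, -7),  |v_rel|² = 130;  v_rel·d = (-9)·(-3) + (-7)·(23) = -134
130·t² + 268·t + 457 = 0  ⇒  m = (-134)² − 130·457 = -41454
m = -41454 < 0,  v_rel·d = -134 < 0  ⇒  outside

inside=no margin=-41454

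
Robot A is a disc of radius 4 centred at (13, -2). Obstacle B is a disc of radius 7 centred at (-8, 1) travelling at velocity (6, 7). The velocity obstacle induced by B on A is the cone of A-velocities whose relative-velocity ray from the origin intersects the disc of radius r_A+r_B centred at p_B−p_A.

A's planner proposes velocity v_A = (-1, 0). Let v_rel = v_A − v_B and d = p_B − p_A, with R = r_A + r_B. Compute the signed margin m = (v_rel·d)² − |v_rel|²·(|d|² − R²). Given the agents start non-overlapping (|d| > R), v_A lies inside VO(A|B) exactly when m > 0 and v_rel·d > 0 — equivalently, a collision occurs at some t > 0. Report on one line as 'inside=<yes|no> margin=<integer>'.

d = (-21, 3),  |d|² = 450;  R = 4+7 = 11,  c = 450−11² = 329
v_rel = (-7, -7),  |v_rel|² = 98;  v_rel·d = (-7)·(-21) + (-7)·(3) = 126
98·t² − 252·t + 329 = 0  ⇒  m = 126² − 98·329 = -16366
m = -16366 < 0,  v_rel·d = 126 > 0  ⇒  outside

inside=no margin=-16366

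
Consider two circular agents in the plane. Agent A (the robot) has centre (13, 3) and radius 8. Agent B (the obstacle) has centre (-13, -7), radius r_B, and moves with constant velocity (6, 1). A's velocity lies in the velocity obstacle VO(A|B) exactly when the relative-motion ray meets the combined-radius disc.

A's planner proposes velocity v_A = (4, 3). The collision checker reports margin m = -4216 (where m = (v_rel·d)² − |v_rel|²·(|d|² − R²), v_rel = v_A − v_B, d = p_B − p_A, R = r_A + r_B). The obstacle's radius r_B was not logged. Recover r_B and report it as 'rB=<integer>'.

m = -4216
d = (-26, -10);  v_rel = (-2, 2),  |v_rel|² = 8
v_rel×d = (-2)·(-10) − (2)·(-26) = 72
since m = R²·8 − 72²:  R² = (5184 + -4216) / 8 = 121
R = √121 = 11  ⇒  r_B = 11 − 8 = 3

rB=3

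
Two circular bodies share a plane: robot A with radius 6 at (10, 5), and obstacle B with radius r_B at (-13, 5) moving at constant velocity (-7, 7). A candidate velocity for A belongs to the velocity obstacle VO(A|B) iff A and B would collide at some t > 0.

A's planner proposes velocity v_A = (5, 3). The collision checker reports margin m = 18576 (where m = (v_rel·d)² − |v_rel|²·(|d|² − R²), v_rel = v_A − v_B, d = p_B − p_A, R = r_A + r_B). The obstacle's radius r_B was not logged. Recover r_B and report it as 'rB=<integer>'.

m = 18576
d = (-23, 0);  v_rel = (12, -4),  |v_rel|² = 160
v_rel×d = (12)·(0) − (-4)·(-23) = -92
since m = R²·160 − (-92)²:  R² = (8464 + 18576) / 160 = 169
R = √169 = 13  ⇒  r_B = 13 − 6 = 7

rB=7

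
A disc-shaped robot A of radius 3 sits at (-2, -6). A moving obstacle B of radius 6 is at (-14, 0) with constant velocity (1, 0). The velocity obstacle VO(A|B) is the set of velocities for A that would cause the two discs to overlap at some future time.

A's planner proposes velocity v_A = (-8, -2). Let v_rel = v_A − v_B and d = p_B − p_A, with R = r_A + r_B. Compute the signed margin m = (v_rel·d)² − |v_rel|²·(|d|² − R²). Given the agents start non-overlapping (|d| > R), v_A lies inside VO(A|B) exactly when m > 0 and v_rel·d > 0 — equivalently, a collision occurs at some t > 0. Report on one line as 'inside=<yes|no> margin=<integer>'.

d = (-12, 6),  |d|² = 180;  R = 3+6 = 9,  c = 180−9² = 99
v_rel = (-9, -2),  |v_rel|² = 85;  v_rel·d = (-9)·(-12) + (-2)·(6) = 96
85·t² − 192·t + 99 = 0  ⇒  m = 96² − 85·99 = 801
m = 801 > 0,  v_rel·d = 96 > 0  ⇒  inside

inside=yes margin=801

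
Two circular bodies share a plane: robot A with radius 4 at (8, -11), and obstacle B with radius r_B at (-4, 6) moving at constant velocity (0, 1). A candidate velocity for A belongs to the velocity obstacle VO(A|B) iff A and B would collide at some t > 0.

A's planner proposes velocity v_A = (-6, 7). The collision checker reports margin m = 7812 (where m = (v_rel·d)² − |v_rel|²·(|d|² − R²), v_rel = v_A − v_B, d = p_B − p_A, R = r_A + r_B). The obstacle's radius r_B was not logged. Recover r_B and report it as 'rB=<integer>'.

m = 7812
d = (-12, 17);  v_rel = (-6, 6),  |v_rel|² = 72
v_rel×d = (-6)·(17) − (6)·(-12) = -30
since m = R²·72 − (-30)²:  R² = (900 + 7812) / 72 = 121
R = √121 = 11  ⇒  r_B = 11 − 4 = 7

rB=7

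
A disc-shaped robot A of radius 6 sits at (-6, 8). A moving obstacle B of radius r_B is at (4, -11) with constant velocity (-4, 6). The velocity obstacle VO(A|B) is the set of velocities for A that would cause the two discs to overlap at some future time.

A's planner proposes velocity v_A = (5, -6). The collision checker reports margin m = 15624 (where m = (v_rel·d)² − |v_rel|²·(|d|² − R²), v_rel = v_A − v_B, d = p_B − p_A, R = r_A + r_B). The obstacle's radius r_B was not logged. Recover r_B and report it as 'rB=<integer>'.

m = 15624
d = (10, -19);  v_rel = (9, -12),  |v_rel|² = 225
v_rel×d = (9)·(-19) − (-12)·(10) = -51
since m = R²·225 − (-51)²:  R² = (2601 + 15624) / 225 = 81
R = √81 = 9  ⇒  r_B = 9 − 6 = 3

rB=3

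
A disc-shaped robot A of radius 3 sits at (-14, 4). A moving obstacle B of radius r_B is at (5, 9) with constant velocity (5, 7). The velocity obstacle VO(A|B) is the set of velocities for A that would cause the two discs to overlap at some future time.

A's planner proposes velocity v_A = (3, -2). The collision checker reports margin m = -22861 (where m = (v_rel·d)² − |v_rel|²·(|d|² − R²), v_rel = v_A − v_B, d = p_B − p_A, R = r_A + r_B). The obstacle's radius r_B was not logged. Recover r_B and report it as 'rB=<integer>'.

m = -22861
d = (19, 5);  v_rel = (-2, -9),  |v_rel|² = 85
v_rel×d = (-2)·(5) − (-9)·(19) = 161
since m = R²·85 − 161²:  R² = (25921 + -22861) / 85 = 36
R = √36 = 6  ⇒  r_B = 6 − 3 = 3

rB=3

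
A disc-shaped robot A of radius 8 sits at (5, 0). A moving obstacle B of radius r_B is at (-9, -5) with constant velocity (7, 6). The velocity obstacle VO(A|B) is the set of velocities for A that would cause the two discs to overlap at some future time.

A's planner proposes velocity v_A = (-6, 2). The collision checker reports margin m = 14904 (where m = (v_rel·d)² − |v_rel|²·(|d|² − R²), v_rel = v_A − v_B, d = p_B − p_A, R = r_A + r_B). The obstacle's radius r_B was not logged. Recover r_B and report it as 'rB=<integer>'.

m = 14904
d = (-14, -5);  v_rel = (-13, -4),  |v_rel|² = 185
v_rel×d = (-13)·(-5) − (-4)·(-14) = 9
since m = R²·185 − 9²:  R² = (81 + 14904) / 185 = 81
R = √81 = 9  ⇒  r_B = 9 − 8 = 1

rB=1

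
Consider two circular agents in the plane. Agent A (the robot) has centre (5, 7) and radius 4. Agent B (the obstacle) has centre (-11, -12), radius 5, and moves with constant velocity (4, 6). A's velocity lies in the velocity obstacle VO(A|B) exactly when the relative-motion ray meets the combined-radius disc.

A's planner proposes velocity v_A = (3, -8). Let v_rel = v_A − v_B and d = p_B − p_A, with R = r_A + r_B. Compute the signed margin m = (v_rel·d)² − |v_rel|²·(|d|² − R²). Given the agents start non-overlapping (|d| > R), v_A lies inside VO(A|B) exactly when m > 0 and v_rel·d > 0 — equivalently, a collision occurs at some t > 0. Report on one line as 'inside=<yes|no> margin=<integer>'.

d = (-16, -19),  |d|² = 617;  R = 4+5 = 9,  c = 617−9² = 536
v_rel = (-1, -14),  |v_rel|² = 197;  v_rel·d = (-1)·(-16) + (-14)·(-19) = 282
197·t² − 564·t + 536 = 0  ⇒  m = 282² − 197·536 = -26068
m = -26068 < 0,  v_rel·d = 282 > 0  ⇒  outside

inside=no margin=-26068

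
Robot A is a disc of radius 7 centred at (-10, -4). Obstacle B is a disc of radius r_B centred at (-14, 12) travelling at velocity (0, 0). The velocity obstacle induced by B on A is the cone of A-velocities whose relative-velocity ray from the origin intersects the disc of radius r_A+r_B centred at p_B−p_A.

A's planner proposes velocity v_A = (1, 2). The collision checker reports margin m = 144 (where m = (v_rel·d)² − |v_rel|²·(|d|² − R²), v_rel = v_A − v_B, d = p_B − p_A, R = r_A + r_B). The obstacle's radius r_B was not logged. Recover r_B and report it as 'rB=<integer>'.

m = 144
d = (-4, 16);  v_rel = (1, 2),  |v_rel|² = 5
v_rel×d = (1)·(16) − (2)·(-4) = 24
since m = R²·5 − 24²:  R² = (576 + 144) / 5 = 144
R = √144 = 12  ⇒  r_B = 12 − 7 = 5

rB=5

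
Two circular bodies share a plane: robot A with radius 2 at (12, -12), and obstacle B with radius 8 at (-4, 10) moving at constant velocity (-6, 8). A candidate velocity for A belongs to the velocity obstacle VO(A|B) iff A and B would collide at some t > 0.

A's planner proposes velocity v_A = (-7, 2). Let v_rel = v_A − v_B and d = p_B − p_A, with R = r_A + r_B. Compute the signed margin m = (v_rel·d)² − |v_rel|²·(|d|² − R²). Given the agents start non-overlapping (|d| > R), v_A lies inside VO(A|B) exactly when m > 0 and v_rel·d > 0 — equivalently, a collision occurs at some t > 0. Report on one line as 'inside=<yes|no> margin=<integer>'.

d = (-16, 22),  |d|² = 740;  R = 2+8 = 10,  c = 740−10² = 640
v_rel = (-1, -6),  |v_rel|² = 37;  v_rel·d = (-1)·(-16) + (-6)·(22) = -116
37·t² + 232·t + 640 = 0  ⇒  m = (-116)² − 37·640 = -10224
m = -10224 < 0,  v_rel·d = -116 < 0  ⇒  outside

inside=no margin=-10224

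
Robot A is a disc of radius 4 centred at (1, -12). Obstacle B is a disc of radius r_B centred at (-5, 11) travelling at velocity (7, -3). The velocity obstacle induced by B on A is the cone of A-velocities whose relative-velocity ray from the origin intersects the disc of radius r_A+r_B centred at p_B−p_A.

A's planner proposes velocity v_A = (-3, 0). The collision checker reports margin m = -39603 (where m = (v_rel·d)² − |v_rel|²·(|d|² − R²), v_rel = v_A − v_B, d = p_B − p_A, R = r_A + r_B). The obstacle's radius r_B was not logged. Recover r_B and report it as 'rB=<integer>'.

m = -39603
d = (-6, 23);  v_rel = (-10, 3),  |v_rel|² = 109
v_rel×d = (-10)·(23) − (3)·(-6) = -212
since m = R²·109 − (-212)²:  R² = (44944 + -39603) / 109 = 49
R = √49 = 7  ⇒  r_B = 7 − 4 = 3

rB=3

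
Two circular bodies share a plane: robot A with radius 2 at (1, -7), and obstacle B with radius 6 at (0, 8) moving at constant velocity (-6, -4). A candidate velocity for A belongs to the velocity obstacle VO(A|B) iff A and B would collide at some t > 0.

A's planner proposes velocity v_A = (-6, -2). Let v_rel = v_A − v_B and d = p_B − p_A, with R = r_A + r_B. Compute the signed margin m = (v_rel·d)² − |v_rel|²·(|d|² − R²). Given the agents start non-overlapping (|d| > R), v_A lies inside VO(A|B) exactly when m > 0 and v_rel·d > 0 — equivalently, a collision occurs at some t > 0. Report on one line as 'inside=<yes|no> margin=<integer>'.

d = (-1, 15),  |d|² = 226;  R = 2+6 = 8,  c = 226−8² = 162
v_rel = (0, 2),  |v_rel|² = 4;  v_rel·d = (0)·(-1) + (2)·(15) = 30
4·t² − 60·t + 162 = 0  ⇒  m = 30² − 4·162 = 252
m = 252 > 0,  v_rel·d = 30 > 0  ⇒  inside

inside=yes margin=252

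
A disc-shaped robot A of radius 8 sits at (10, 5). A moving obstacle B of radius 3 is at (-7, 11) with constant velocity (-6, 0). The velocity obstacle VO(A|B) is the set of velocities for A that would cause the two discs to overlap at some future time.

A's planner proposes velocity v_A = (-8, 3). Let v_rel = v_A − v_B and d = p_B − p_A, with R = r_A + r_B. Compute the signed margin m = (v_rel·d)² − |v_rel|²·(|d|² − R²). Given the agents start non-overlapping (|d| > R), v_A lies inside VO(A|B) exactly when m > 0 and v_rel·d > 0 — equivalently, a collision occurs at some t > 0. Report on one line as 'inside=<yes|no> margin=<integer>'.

d = (-17, 6),  |d|² = 325;  R = 8+3 = 11,  c = 325−11² = 204
v_rel = (-2, 3),  |v_rel|² = 13;  v_rel·d = (-2)·(-17) + (3)·(6) = 52
13·t² − 104·t + 204 = 0  ⇒  m = 52² − 13·204 = 52
m = 52 > 0,  v_rel·d = 52 > 0  ⇒  inside

inside=yes margin=52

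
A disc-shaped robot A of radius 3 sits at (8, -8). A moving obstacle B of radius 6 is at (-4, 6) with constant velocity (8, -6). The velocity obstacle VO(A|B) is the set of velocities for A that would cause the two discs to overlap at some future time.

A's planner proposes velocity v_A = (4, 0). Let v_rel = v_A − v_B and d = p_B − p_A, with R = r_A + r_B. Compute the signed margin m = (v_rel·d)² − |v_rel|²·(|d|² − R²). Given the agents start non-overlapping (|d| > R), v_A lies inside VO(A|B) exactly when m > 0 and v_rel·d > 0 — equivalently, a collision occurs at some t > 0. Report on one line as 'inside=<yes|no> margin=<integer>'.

d = (-12, 14),  |d|² = 340;  R = 3+6 = 9,  c = 340−9² = 259
v_rel = (-4, 6),  |v_rel|² = 52;  v_rel·d = (-4)·(-12) + (6)·(14) = 132
52·t² − 264·t + 259 = 0  ⇒  m = 132² − 52·259 = 3956
m = 3956 > 0,  v_rel·d = 132 > 0  ⇒  inside

inside=yes margin=3956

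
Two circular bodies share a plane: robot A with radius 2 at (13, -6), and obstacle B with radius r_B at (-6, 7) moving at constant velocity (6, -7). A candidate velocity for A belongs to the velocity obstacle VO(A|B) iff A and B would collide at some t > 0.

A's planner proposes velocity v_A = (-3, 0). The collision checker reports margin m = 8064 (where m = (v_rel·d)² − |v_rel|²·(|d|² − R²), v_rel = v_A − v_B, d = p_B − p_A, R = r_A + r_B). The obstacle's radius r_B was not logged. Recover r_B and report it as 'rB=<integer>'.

m = 8064
d = (-19, 13);  v_rel = (-9, 7),  |v_rel|² = 130
v_rel×d = (-9)·(13) − (7)·(-19) = 16
since m = R²·130 − 16²:  R² = (256 + 8064) / 130 = 64
R = √64 = 8  ⇒  r_B = 8 − 2 = 6

rB=6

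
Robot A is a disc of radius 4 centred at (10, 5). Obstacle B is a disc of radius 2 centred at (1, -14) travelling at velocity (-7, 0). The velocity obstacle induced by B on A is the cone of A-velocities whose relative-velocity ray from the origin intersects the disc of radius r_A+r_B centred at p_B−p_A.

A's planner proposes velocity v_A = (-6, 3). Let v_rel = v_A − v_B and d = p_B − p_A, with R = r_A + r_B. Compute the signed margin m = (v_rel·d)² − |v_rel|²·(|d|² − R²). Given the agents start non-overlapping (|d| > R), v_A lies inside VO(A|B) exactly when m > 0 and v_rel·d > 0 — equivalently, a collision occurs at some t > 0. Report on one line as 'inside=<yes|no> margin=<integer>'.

d = (-9, -19),  |d|² = 442;  R = 4+2 = 6,  c = 442−6² = 406
v_rel = (1, 3),  |v_rel|² = 10;  v_rel·d = (1)·(-9) + (3)·(-19) = -66
10·t² + 132·t + 406 = 0  ⇒  m = (-66)² − 10·406 = 296
m = 296 > 0,  v_rel·d = -66 < 0  ⇒  outside

inside=no margin=296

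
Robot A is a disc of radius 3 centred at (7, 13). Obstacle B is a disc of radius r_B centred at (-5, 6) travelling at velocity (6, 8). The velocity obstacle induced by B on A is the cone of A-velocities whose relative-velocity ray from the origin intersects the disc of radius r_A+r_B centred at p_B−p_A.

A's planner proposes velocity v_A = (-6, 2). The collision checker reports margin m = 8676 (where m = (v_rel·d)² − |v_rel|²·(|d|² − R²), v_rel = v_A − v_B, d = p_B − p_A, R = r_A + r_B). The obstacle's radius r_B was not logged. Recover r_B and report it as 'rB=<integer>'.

m = 8676
d = (-12, -7);  v_rel = (-12, -6),  |v_rel|² = 180
v_rel×d = (-12)·(-7) − (-6)·(-12) = 12
since m = R²·180 − 12²:  R² = (144 + 8676) / 180 = 49
R = √49 = 7  ⇒  r_B = 7 − 3 = 4

rB=4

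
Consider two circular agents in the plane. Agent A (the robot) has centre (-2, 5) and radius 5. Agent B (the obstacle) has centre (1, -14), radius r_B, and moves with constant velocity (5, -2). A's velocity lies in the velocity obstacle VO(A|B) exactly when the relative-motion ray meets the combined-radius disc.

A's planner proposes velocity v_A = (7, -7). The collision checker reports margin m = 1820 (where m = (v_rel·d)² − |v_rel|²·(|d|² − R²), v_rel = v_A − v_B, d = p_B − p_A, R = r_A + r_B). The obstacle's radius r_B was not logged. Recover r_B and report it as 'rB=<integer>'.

m = 1820
d = (3, -19);  v_rel = (2, -5),  |v_rel|² = 29
v_rel×d = (2)·(-19) − (-5)·(3) = -23
since m = R²·29 − (-23)²:  R² = (529 + 1820) / 29 = 81
R = √81 = 9  ⇒  r_B = 9 − 5 = 4

rB=4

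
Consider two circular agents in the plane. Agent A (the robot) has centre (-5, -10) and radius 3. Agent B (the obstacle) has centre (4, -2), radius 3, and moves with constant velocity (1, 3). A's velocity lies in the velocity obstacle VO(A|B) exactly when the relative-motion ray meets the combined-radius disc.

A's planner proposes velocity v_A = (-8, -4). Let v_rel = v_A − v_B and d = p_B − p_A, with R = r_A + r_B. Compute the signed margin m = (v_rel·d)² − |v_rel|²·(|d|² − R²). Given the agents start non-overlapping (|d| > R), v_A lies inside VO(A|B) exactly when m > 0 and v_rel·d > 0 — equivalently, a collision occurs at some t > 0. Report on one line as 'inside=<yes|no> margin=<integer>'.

d = (9, 8),  |d|² = 145;  R = 3+3 = 6,  c = 145−6² = 109
v_rel = (-9, -7),  |v_rel|² = 130;  v_rel·d = (-9)·(9) + (-7)·(8) = -137
130·t² + 274·t + 109 = 0  ⇒  m = (-137)² − 130·109 = 4599
m = 4599 > 0,  v_rel·d = -137 < 0  ⇒  outside

inside=no margin=4599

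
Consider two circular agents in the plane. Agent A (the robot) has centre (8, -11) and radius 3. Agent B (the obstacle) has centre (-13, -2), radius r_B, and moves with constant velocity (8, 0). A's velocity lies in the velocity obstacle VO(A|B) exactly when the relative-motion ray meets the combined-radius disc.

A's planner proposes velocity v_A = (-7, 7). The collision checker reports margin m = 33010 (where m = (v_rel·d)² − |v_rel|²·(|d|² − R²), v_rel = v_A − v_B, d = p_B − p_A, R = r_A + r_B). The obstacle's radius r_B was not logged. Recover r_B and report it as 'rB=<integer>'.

m = 33010
d = (-21, 9);  v_rel = (-15, 7),  |v_rel|² = 274
v_rel×d = (-15)·(9) − (7)·(-21) = 12
since m = R²·274 − 12²:  R² = (144 + 33010) / 274 = 121
R = √121 = 11  ⇒  r_B = 11 − 3 = 8

rB=8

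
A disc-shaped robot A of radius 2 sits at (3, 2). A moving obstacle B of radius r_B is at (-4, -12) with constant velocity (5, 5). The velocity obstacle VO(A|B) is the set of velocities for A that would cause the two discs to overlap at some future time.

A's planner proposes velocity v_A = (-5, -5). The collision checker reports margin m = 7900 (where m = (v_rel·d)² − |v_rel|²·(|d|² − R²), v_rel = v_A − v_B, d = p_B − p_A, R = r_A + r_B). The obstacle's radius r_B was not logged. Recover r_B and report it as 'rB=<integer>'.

m = 7900
d = (-7, -14);  v_rel = (-10, -10),  |v_rel|² = 200
v_rel×d = (-10)·(-14) − (-10)·(-7) = 70
since m = R²·200 − 70²:  R² = (4900 + 7900) / 200 = 64
R = √64 = 8  ⇒  r_B = 8 − 2 = 6

rB=6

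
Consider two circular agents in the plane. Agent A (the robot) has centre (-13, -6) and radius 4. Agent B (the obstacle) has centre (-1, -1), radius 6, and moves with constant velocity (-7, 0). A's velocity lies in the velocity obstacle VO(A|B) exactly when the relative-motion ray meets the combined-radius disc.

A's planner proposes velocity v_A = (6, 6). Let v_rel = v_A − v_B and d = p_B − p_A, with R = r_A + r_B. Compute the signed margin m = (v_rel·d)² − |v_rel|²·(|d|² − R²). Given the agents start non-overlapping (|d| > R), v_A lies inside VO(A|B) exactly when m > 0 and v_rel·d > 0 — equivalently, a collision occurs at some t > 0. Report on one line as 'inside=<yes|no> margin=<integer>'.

d = (12, 5),  |d|² = 169;  R = 4+6 = 10,  c = 169−10² = 69
v_rel = (13, 6),  |v_rel|² = 205;  v_rel·d = (13)·(12) + (6)·(5) = 186
205·t² − 372·t + 69 = 0  ⇒  m = 186² − 205·69 = 20451
m = 20451 > 0,  v_rel·d = 186 > 0  ⇒  inside

inside=yes margin=20451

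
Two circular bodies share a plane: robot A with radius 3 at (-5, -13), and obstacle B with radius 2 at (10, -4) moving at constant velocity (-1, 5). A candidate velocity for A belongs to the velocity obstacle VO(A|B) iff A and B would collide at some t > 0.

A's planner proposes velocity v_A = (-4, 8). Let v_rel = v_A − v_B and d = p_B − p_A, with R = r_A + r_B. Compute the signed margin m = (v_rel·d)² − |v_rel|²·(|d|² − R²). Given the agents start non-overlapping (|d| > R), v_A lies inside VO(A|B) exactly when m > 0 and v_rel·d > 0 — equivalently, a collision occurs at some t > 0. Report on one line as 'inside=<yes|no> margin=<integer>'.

d = (15, 9),  |d|² = 306;  R = 3+2 = 5,  c = 306−5² = 281
v_rel = (-3, 3),  |v_rel|² = 18;  v_rel·d = (-3)·(15) + (3)·(9) = -18
18·t² + 36·t + 281 = 0  ⇒  m = (-18)² − 18·281 = -4734
m = -4734 < 0,  v_rel·d = -18 < 0  ⇒  outside

inside=no margin=-4734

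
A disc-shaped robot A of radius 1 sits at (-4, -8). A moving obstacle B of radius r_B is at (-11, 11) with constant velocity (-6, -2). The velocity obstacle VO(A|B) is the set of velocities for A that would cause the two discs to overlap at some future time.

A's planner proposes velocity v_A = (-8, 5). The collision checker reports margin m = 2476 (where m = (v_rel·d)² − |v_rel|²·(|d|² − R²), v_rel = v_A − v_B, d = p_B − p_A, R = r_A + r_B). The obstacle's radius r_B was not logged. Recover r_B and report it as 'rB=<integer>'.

m = 2476
d = (-7, 19);  v_rel = (-2, 7),  |v_rel|² = 53
v_rel×d = (-2)·(19) − (7)·(-7) = 11
since m = R²·53 − 11²:  R² = (121 + 2476) / 53 = 49
R = √49 = 7  ⇒  r_B = 7 − 1 = 6

rB=6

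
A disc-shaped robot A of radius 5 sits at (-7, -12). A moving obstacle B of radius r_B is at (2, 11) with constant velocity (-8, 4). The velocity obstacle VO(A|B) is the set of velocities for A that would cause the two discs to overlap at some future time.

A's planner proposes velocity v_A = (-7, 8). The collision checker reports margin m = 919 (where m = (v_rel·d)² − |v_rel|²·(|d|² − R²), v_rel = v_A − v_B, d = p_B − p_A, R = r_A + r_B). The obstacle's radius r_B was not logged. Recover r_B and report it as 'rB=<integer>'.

m = 919
d = (9, 23);  v_rel = (1, 4),  |v_rel|² = 17
v_rel×d = (1)·(23) − (4)·(9) = -13
since m = R²·17 − (-13)²:  R² = (169 + 919) / 17 = 64
R = √64 = 8  ⇒  r_B = 8 − 5 = 3

rB=3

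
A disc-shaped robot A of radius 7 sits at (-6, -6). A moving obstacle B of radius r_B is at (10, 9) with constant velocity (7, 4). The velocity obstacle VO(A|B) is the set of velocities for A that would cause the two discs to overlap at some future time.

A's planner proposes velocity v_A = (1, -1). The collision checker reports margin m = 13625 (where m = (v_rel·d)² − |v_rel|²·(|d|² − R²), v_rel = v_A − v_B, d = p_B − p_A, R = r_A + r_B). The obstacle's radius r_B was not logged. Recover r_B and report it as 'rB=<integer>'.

m = 13625
d = (16, 15);  v_rel = (-6, -5),  |v_rel|² = 61
v_rel×d = (-6)·(15) − (-5)·(16) = -10
since m = R²·61 − (-10)²:  R² = (100 + 13625) / 61 = 225
R = √225 = 15  ⇒  r_B = 15 − 7 = 8

rB=8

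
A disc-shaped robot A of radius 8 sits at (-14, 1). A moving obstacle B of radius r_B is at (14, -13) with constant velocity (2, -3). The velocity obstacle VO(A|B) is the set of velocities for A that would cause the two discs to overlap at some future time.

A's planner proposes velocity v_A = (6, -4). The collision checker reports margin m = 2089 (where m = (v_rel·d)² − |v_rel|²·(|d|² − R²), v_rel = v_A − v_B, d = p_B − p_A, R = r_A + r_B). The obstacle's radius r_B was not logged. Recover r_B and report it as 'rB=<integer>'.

m = 2089
d = (28, -14);  v_rel = (4, -1),  |v_rel|² = 17
v_rel×d = (4)·(-14) − (-1)·(28) = -28
since m = R²·17 − (-28)²:  R² = (784 + 2089) / 17 = 169
R = √169 = 13  ⇒  r_B = 13 − 8 = 5

rB=5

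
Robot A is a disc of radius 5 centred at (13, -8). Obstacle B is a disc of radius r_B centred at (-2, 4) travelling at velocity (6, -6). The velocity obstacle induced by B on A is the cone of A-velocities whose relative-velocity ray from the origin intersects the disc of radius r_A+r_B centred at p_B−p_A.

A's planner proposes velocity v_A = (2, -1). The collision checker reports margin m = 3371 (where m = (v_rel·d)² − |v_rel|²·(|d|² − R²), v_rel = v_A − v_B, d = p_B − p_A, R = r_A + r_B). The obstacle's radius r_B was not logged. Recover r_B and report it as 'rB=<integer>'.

m = 3371
d = (-15, 12);  v_rel = (-4, 5),  |v_rel|² = 41
v_rel×d = (-4)·(12) − (5)·(-15) = 27
since m = R²·41 − 27²:  R² = (729 + 3371) / 41 = 100
R = √100 = 10  ⇒  r_B = 10 − 5 = 5

rB=5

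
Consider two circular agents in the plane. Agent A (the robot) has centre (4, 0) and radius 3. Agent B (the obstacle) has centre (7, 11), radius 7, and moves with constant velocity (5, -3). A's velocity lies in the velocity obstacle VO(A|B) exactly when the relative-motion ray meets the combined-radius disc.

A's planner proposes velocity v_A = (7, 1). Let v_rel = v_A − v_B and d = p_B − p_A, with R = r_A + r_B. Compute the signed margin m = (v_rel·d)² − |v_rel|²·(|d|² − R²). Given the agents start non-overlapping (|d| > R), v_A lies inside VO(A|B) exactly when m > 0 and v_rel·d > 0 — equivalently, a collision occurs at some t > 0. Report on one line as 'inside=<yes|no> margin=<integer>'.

d = (3, 11),  |d|² = 130;  R = 3+7 = 10,  c = 130−10² = 30
v_rel = (2, 4),  |v_rel|² = 20;  v_rel·d = (2)·(3) + (4)·(11) = 50
20·t² − 100·t + 30 = 0  ⇒  m = 50² − 20·30 = 1900
m = 1900 > 0,  v_rel·d = 50 > 0  ⇒  inside

inside=yes margin=1900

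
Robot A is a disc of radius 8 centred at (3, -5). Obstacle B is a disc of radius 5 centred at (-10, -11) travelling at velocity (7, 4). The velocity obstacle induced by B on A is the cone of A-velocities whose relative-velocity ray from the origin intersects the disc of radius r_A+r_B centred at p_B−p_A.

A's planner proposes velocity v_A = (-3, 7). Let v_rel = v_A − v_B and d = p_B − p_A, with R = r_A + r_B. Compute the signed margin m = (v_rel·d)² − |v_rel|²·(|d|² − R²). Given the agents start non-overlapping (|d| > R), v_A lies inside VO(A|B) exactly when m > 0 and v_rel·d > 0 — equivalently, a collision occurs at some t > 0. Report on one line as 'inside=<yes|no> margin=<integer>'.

d = (-13, -6),  |d|² = 205;  R = 8+5 = 13,  c = 205−13² = 36
v_rel = (-10, 3),  |v_rel|² = 109;  v_rel·d = (-10)·(-13) + (3)·(-6) = 112
109·t² − 224·t + 36 = 0  ⇒  m = 112² − 109·36 = 8620
m = 8620 > 0,  v_rel·d = 112 > 0  ⇒  inside

inside=yes margin=8620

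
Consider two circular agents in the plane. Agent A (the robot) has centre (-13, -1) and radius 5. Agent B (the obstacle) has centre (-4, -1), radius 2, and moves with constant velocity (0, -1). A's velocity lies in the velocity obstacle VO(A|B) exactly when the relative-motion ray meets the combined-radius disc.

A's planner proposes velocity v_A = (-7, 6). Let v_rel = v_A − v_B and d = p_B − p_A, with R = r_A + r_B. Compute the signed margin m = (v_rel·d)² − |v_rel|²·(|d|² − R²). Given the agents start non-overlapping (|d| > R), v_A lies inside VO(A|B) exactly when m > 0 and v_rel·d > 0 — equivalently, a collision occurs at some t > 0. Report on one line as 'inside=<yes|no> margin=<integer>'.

d = (9, 0),  |d|² = 81;  R = 5+2 = 7,  c = 81−7² = 32
v_rel = (-7, 7),  |v_rel|² = 98;  v_rel·d = (-7)·(9) + (7)·(0) = -63
98·t² + 126·t + 32 = 0  ⇒  m = (-63)² − 98·32 = 833
m = 833 > 0,  v_rel·d = -63 < 0  ⇒  outside

inside=no margin=833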